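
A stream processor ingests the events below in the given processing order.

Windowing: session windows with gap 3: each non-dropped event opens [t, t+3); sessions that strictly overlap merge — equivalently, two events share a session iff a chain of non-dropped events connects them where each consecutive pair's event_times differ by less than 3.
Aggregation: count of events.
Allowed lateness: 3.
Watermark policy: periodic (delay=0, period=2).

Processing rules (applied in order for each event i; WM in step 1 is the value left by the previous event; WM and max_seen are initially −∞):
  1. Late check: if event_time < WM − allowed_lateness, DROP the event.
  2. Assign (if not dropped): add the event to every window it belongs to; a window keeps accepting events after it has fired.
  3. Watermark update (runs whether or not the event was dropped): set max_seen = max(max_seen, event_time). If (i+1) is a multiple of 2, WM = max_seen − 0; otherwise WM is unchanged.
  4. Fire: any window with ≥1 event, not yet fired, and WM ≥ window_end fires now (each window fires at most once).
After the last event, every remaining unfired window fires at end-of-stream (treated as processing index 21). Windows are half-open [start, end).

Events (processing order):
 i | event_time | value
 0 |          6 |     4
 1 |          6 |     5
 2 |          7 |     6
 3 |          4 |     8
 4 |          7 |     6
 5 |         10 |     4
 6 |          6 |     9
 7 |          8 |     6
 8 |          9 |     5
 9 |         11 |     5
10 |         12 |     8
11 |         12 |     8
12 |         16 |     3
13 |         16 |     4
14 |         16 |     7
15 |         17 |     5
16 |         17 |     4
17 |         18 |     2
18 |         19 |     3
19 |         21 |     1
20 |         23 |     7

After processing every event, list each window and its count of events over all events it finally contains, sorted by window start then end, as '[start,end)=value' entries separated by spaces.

[4,15)=11 [16,26)=9

i=0 t=6 v=4: → [6,9); WM=−∞
i=1 t=6 v=5: → [6,9); WM=6
i=2 t=7 v=6: → [6,10); WM=6
i=3 t=4 v=8: → [4,10); WM=7
i=4 t=7 v=6: → [4,10); WM=7
i=5 t=10 v=4: → [10,13); WM=10
i=6 t=6 v=9: DROP (t<10-3); WM=10
i=7 t=8 v=6: → [4,13); WM=10
i=8 t=9 v=5: → [4,13); WM=10
i=9 t=11 v=5: → [4,14); WM=11
i=10 t=12 v=8: → [4,15); WM=11
i=11 t=12 v=8: → [4,15); WM=12
i=12 t=16 v=3: → [16,19); WM=12
i=13 t=16 v=4: → [16,19); WM=16
i=14 t=16 v=7: → [16,19); WM=16
i=15 t=17 v=5: → [16,20); WM=17
i=16 t=17 v=4: → [16,20); WM=17
i=17 t=18 v=2: → [16,21); WM=18
i=18 t=19 v=3: → [16,22); WM=18
i=19 t=21 v=1: → [16,24); WM=21
i=20 t=23 v=7: → [16,26); WM=21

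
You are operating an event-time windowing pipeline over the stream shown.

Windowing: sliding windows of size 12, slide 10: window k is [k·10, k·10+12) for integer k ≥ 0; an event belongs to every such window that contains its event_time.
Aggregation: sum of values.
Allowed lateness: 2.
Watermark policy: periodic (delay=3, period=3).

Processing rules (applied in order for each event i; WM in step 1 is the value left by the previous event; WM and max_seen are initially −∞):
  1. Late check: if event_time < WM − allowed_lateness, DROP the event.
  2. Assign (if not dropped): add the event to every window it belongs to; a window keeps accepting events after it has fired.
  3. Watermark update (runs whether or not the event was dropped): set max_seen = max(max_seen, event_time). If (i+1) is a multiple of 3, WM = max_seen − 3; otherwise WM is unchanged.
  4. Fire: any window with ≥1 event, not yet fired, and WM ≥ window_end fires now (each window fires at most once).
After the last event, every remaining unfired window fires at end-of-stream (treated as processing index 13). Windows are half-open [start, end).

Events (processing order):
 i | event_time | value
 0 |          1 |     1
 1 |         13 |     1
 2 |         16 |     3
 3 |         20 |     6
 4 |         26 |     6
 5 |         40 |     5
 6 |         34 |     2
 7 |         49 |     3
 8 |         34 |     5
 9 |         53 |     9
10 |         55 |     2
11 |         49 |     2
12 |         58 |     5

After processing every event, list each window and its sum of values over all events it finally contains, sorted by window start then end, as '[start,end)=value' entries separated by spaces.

[0,12)=1 [10,22)=10 [20,32)=12 [30,42)=5 [40,52)=10 [50,62)=16

i=0 t=1 v=1: → [0,12); WM=−∞
i=1 t=13 v=1: → [10,22); WM=−∞
i=2 t=16 v=3: → [10,22); WM=13; [0,12) fires=1
i=3 t=20 v=6: → [20,32),[10,22); WM=13
i=4 t=26 v=6: → [20,32); WM=13
i=5 t=40 v=5: → [40,52),[30,42); WM=37; [10,22) fires=10 [20,32) fires=12
i=6 t=34 v=2: DROP (t<37-2); WM=37
i=7 t=49 v=3: → [40,52); WM=37
i=8 t=34 v=5: DROP (t<37-2); WM=46; [30,42) fires=5
i=9 t=53 v=9: → [50,62); WM=46
i=10 t=55 v=2: → [50,62); WM=46
i=11 t=49 v=2: → [40,52); WM=52; [40,52) fires=10
i=12 t=58 v=5: → [50,62); WM=52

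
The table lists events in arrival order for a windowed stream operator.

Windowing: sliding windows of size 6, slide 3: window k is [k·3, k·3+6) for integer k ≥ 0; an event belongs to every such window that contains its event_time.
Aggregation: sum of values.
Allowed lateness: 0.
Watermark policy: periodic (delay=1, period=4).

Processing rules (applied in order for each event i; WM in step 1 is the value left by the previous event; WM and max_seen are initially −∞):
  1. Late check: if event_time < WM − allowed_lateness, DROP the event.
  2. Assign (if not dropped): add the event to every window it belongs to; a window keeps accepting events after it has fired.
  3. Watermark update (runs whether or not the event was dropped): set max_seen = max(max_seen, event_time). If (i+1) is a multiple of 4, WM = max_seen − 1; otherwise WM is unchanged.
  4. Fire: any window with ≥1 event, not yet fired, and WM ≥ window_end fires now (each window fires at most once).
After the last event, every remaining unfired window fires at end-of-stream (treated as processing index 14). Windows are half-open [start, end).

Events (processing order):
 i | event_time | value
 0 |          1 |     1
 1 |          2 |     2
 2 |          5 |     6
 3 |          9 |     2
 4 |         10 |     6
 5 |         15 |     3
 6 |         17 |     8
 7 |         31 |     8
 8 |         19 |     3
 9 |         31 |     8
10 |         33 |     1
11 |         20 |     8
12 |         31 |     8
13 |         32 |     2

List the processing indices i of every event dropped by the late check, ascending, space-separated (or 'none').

i=0 t=1 v=1: → [0,6); WM=−∞
i=1 t=2 v=2: → [0,6); WM=−∞
i=2 t=5 v=6: → [3,9),[0,6); WM=−∞
i=3 t=9 v=2: → [9,15),[6,12); WM=8; [0,6) fires=9
i=4 t=10 v=6: → [9,15),[6,12); WM=8
i=5 t=15 v=3: → [15,21),[12,18); WM=8
i=6 t=17 v=8: → [15,21),[12,18); WM=8
i=7 t=31 v=8: → [30,36),[27,33); WM=30; [3,9) fires=6 [6,12) fires=8 [9,15) fires=8 [12,18) fires=11 [15,21) fires=11
i=8 t=19 v=3: DROP (t<30-0); WM=30
i=9 t=31 v=8: → [30,36),[27,33); WM=30
i=10 t=33 v=1: → [33,39),[30,36); WM=30
i=11 t=20 v=8: DROP (t<30-0); WM=32
i=12 t=31 v=8: DROP (t<32-0); WM=32
i=13 t=32 v=2: → [30,36),[27,33); WM=32

8 11 12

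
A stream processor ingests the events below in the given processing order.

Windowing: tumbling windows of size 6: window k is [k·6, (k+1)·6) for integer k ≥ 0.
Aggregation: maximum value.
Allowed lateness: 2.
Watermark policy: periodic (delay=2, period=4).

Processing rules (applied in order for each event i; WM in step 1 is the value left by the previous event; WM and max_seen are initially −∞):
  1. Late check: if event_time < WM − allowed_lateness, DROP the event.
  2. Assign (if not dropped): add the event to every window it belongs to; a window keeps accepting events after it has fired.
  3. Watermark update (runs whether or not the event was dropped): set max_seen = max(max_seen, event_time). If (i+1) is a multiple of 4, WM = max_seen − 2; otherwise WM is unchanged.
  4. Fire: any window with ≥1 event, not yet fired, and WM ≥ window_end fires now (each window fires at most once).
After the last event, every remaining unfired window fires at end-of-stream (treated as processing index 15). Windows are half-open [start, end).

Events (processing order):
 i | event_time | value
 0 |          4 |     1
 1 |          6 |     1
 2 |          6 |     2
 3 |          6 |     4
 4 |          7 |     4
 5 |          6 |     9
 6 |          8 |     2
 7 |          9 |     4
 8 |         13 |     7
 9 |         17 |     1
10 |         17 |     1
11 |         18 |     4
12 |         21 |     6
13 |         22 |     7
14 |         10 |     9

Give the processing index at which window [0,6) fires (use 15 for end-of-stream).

7

i=0 t=4 v=1: → [0,6); WM=−∞
i=1 t=6 v=1: → [6,12); WM=−∞
i=2 t=6 v=2: → [6,12); WM=−∞
i=3 t=6 v=4: → [6,12); WM=4
i=4 t=7 v=4: → [6,12); WM=4
i=5 t=6 v=9: → [6,12); WM=4
i=6 t=8 v=2: → [6,12); WM=4
i=7 t=9 v=4: → [6,12); WM=7; [0,6) fires=1
i=8 t=13 v=7: → [12,18); WM=7
i=9 t=17 v=1: → [12,18); WM=7
i=10 t=17 v=1: → [12,18); WM=7
i=11 t=18 v=4: → [18,24); WM=16; [6,12) fires=9
i=12 t=21 v=6: → [18,24); WM=16
i=13 t=22 v=7: → [18,24); WM=16
i=14 t=10 v=9: DROP (t<16-2); WM=16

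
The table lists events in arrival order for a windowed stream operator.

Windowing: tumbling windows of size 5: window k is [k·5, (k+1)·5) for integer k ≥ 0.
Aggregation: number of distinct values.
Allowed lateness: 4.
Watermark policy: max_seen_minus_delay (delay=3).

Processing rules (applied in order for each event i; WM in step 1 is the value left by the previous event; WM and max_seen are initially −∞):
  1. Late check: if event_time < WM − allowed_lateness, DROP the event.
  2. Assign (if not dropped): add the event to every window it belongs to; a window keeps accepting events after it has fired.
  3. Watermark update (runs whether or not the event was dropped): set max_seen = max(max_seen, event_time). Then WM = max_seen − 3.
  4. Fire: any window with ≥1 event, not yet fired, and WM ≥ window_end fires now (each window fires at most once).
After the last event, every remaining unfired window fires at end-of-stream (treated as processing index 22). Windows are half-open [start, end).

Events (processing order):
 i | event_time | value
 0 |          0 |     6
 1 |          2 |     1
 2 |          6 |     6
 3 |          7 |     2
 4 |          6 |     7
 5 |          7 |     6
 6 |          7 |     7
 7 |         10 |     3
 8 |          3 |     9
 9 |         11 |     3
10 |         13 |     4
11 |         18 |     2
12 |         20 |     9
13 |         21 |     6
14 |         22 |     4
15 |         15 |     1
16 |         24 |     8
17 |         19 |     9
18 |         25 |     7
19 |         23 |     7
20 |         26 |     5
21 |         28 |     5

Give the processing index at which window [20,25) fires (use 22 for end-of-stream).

21

i=0 t=0 v=6: → [0,5); WM=-3
i=1 t=2 v=1: → [0,5); WM=-1
i=2 t=6 v=6: → [5,10); WM=3
i=3 t=7 v=2: → [5,10); WM=4
i=4 t=6 v=7: → [5,10); WM=4
i=5 t=7 v=6: → [5,10); WM=4
i=6 t=7 v=7: → [5,10); WM=4
i=7 t=10 v=3: → [10,15); WM=7; [0,5) fires=2
i=8 t=3 v=9: → [0,5); WM=7
i=9 t=11 v=3: → [10,15); WM=8
i=10 t=13 v=4: → [10,15); WM=10; [5,10) fires=3
i=11 t=18 v=2: → [15,20); WM=15; [10,15) fires=2
i=12 t=20 v=9: → [20,25); WM=17
i=13 t=21 v=6: → [20,25); WM=18
i=14 t=22 v=4: → [20,25); WM=19
i=15 t=15 v=1: → [15,20); WM=19
i=16 t=24 v=8: → [20,25); WM=21; [15,20) fires=2
i=17 t=19 v=9: → [15,20); WM=21
i=18 t=25 v=7: → [25,30); WM=22
i=19 t=23 v=7: → [20,25); WM=22
i=20 t=26 v=5: → [25,30); WM=23
i=21 t=28 v=5: → [25,30); WM=25; [20,25) fires=5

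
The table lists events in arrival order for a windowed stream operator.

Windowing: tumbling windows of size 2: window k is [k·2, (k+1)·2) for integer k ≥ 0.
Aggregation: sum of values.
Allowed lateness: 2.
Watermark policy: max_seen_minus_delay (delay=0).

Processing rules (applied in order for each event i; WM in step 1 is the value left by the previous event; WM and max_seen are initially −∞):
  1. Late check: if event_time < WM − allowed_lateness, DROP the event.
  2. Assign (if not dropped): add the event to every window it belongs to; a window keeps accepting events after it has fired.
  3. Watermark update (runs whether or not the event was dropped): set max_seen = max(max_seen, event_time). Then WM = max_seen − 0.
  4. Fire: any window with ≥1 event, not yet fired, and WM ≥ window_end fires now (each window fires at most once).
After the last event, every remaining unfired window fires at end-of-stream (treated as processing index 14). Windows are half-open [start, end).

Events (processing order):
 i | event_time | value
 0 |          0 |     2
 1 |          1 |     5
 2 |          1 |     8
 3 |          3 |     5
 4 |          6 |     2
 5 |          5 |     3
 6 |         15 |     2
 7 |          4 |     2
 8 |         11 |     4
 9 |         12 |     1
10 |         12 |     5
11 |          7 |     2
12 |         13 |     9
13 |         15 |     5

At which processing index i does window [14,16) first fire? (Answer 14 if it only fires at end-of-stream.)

i=0 t=0 v=2: → [0,2); WM=0
i=1 t=1 v=5: → [0,2); WM=1
i=2 t=1 v=8: → [0,2); WM=1
i=3 t=3 v=5: → [2,4); WM=3; [0,2) fires=15
i=4 t=6 v=2: → [6,8); WM=6; [2,4) fires=5
i=5 t=5 v=3: → [4,6); WM=6; [4,6) fires=3
i=6 t=15 v=2: → [14,16); WM=15; [6,8) fires=2
i=7 t=4 v=2: DROP (t<15-2); WM=15
i=8 t=11 v=4: DROP (t<15-2); WM=15
i=9 t=12 v=1: DROP (t<15-2); WM=15
i=10 t=12 v=5: DROP (t<15-2); WM=15
i=11 t=7 v=2: DROP (t<15-2); WM=15
i=12 t=13 v=9: → [12,14); WM=15; [12,14) fires=9
i=13 t=15 v=5: → [14,16); WM=15

14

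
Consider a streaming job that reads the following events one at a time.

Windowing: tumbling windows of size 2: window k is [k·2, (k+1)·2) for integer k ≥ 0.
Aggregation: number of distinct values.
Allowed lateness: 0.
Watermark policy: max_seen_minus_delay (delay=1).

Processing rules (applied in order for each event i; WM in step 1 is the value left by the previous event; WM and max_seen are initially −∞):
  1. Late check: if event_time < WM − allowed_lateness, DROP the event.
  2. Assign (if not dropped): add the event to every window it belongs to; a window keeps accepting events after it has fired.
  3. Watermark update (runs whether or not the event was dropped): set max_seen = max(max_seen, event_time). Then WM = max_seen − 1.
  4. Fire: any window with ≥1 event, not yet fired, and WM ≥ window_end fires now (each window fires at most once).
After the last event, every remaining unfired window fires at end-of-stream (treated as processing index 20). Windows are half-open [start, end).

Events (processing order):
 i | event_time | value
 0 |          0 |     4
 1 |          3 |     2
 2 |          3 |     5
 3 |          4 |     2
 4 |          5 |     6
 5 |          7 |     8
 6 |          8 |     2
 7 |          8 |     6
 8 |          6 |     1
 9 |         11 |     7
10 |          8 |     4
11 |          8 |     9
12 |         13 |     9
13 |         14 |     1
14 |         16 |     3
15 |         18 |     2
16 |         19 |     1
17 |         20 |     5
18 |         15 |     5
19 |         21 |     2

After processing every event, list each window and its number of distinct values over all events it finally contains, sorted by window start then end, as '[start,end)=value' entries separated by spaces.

[0,2)=1 [2,4)=2 [4,6)=2 [6,8)=1 [8,10)=2 [10,12)=1 [12,14)=1 [14,16)=1 [16,18)=1 [18,20)=2 [20,22)=2

i=0 t=0 v=4: → [0,2); WM=-1
i=1 t=3 v=2: → [2,4); WM=2; [0,2) fires=1
i=2 t=3 v=5: → [2,4); WM=2
i=3 t=4 v=2: → [4,6); WM=3
i=4 t=5 v=6: → [4,6); WM=4; [2,4) fires=2
i=5 t=7 v=8: → [6,8); WM=6; [4,6) fires=2
i=6 t=8 v=2: → [8,10); WM=7
i=7 t=8 v=6: → [8,10); WM=7
i=8 t=6 v=1: DROP (t<7-0); WM=7
i=9 t=11 v=7: → [10,12); WM=10; [6,8) fires=1 [8,10) fires=2
i=10 t=8 v=4: DROP (t<10-0); WM=10
i=11 t=8 v=9: DROP (t<10-0); WM=10
i=12 t=13 v=9: → [12,14); WM=12; [10,12) fires=1
i=13 t=14 v=1: → [14,16); WM=13
i=14 t=16 v=3: → [16,18); WM=15; [12,14) fires=1
i=15 t=18 v=2: → [18,20); WM=17; [14,16) fires=1
i=16 t=19 v=1: → [18,20); WM=18; [16,18) fires=1
i=17 t=20 v=5: → [20,22); WM=19
i=18 t=15 v=5: DROP (t<19-0); WM=19
i=19 t=21 v=2: → [20,22); WM=20; [18,20) fires=2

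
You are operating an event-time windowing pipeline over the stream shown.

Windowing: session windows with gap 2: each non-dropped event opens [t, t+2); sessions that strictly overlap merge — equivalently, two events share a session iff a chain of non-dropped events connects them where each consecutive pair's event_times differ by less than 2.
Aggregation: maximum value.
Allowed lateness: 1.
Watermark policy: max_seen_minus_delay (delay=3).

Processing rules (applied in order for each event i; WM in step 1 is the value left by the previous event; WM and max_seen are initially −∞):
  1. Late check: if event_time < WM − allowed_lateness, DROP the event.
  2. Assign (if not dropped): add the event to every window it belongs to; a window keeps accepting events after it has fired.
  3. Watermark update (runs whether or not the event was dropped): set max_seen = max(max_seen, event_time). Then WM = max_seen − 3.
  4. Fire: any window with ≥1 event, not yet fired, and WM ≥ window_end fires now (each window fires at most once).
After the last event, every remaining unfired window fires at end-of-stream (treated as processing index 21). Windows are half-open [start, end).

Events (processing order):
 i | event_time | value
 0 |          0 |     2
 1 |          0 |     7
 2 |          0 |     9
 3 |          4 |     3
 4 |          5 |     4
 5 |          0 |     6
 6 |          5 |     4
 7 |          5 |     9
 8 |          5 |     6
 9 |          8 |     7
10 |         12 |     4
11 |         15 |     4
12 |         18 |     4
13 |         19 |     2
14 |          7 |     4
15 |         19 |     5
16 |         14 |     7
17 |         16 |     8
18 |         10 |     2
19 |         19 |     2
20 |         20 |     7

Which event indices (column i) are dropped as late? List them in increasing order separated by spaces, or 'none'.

5 14 16 18

i=0 t=0 v=2: → [0,2); WM=-3
i=1 t=0 v=7: → [0,2); WM=-3
i=2 t=0 v=9: → [0,2); WM=-3
i=3 t=4 v=3: → [4,6); WM=1
i=4 t=5 v=4: → [4,7); WM=2
i=5 t=0 v=6: DROP (t<2-1); WM=2
i=6 t=5 v=4: → [4,7); WM=2
i=7 t=5 v=9: → [4,7); WM=2
i=8 t=5 v=6: → [4,7); WM=2
i=9 t=8 v=7: → [8,10); WM=5
i=10 t=12 v=4: → [12,14); WM=9
i=11 t=15 v=4: → [15,17); WM=12
i=12 t=18 v=4: → [18,20); WM=15
i=13 t=19 v=2: → [18,21); WM=16
i=14 t=7 v=4: DROP (t<16-1); WM=16
i=15 t=19 v=5: → [18,21); WM=16
i=16 t=14 v=7: DROP (t<16-1); WM=16
i=17 t=16 v=8: → [15,18); WM=16
i=18 t=10 v=2: DROP (t<16-1); WM=16
i=19 t=19 v=2: → [18,21); WM=16
i=20 t=20 v=7: → [18,22); WM=17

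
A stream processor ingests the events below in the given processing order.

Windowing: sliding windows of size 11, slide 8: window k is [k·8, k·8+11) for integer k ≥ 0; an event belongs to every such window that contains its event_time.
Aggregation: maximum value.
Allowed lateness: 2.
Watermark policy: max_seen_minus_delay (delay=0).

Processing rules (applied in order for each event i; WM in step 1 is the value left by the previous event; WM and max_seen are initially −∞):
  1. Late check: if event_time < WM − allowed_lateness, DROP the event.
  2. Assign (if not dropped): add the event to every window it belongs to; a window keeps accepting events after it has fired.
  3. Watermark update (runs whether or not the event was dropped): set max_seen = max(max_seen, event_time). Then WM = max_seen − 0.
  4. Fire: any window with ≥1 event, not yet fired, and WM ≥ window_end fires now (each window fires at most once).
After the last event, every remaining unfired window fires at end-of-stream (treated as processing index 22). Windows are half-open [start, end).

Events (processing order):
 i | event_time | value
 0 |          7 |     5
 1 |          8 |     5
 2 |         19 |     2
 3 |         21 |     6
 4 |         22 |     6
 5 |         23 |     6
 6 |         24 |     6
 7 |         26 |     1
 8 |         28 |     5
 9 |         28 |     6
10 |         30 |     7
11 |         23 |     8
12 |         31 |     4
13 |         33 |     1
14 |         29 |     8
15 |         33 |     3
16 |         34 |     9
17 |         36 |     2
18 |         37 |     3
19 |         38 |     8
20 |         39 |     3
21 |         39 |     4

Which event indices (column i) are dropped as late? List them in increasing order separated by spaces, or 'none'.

11 14

i=0 t=7 v=5: → [0,11); WM=7
i=1 t=8 v=5: → [8,19),[0,11); WM=8
i=2 t=19 v=2: → [16,27); WM=19; [0,11) fires=5 [8,19) fires=5
i=3 t=21 v=6: → [16,27); WM=21
i=4 t=22 v=6: → [16,27); WM=22
i=5 t=23 v=6: → [16,27); WM=23
i=6 t=24 v=6: → [24,35),[16,27); WM=24
i=7 t=26 v=1: → [24,35),[16,27); WM=26
i=8 t=28 v=5: → [24,35); WM=28; [16,27) fires=6
i=9 t=28 v=6: → [24,35); WM=28
i=10 t=30 v=7: → [24,35); WM=30
i=11 t=23 v=8: DROP (t<30-2); WM=30
i=12 t=31 v=4: → [24,35); WM=31
i=13 t=33 v=1: → [32,43),[24,35); WM=33
i=14 t=29 v=8: DROP (t<33-2); WM=33
i=15 t=33 v=3: → [32,43),[24,35); WM=33
i=16 t=34 v=9: → [32,43),[24,35); WM=34
i=17 t=36 v=2: → [32,43); WM=36; [24,35) fires=9
i=18 t=37 v=3: → [32,43); WM=37
i=19 t=38 v=8: → [32,43); WM=38
i=20 t=39 v=3: → [32,43); WM=39
i=21 t=39 v=4: → [32,43); WM=39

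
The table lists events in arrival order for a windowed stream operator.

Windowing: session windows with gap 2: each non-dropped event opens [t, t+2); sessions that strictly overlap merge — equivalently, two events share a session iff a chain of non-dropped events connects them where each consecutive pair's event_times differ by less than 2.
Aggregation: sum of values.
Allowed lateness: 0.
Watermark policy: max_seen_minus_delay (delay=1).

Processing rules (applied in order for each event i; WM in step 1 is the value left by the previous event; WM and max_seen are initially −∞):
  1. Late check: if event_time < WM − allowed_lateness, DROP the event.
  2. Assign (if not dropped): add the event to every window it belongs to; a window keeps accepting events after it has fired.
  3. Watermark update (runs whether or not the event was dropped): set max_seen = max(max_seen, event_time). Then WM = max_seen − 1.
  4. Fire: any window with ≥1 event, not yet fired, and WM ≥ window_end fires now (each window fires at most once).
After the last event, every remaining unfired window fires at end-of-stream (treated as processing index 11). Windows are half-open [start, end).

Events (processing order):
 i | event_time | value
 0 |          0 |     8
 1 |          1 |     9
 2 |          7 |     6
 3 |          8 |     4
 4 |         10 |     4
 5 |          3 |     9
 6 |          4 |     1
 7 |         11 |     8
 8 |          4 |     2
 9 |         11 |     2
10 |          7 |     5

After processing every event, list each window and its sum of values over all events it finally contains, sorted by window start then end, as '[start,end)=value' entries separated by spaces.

i=0 t=0 v=8: → [0,2); WM=-1
i=1 t=1 v=9: → [0,3); WM=0
i=2 t=7 v=6: → [7,9); WM=6
i=3 t=8 v=4: → [7,10); WM=7
i=4 t=10 v=4: → [10,12); WM=9
i=5 t=3 v=9: DROP (t<9-0); WM=9
i=6 t=4 v=1: DROP (t<9-0); WM=9
i=7 t=11 v=8: → [10,13); WM=10
i=8 t=4 v=2: DROP (t<10-0); WM=10
i=9 t=11 v=2: → [10,13); WM=10
i=10 t=7 v=5: DROP (t<10-0); WM=10

[0,3)=17 [7,10)=10 [10,13)=14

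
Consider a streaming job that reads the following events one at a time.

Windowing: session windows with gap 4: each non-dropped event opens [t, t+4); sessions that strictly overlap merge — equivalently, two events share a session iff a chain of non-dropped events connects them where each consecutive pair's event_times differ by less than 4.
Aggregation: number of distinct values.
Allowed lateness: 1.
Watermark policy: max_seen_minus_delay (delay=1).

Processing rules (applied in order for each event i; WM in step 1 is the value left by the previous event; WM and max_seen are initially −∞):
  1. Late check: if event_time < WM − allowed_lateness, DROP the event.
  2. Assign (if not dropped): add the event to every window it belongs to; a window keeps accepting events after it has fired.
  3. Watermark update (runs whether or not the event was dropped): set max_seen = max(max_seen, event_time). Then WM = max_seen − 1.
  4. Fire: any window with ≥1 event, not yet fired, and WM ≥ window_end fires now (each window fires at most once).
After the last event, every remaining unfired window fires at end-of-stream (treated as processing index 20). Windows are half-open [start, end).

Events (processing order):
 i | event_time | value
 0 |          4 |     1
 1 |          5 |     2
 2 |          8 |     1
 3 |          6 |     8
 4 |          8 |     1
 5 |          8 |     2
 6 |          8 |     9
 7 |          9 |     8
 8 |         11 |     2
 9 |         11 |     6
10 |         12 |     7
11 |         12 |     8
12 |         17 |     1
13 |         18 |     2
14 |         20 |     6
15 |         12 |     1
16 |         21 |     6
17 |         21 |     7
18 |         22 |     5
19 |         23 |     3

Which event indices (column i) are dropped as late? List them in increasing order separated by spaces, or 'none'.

15

i=0 t=4 v=1: → [4,8); WM=3
i=1 t=5 v=2: → [4,9); WM=4
i=2 t=8 v=1: → [4,12); WM=7
i=3 t=6 v=8: → [4,12); WM=7
i=4 t=8 v=1: → [4,12); WM=7
i=5 t=8 v=2: → [4,12); WM=7
i=6 t=8 v=9: → [4,12); WM=7
i=7 t=9 v=8: → [4,13); WM=8
i=8 t=11 v=2: → [4,15); WM=10
i=9 t=11 v=6: → [4,15); WM=10
i=10 t=12 v=7: → [4,16); WM=11
i=11 t=12 v=8: → [4,16); WM=11
i=12 t=17 v=1: → [17,21); WM=16
i=13 t=18 v=2: → [17,22); WM=17
i=14 t=20 v=6: → [17,24); WM=19
i=15 t=12 v=1: DROP (t<19-1); WM=19
i=16 t=21 v=6: → [17,25); WM=20
i=17 t=21 v=7: → [17,25); WM=20
i=18 t=22 v=5: → [17,26); WM=21
i=19 t=23 v=3: → [17,27); WM=22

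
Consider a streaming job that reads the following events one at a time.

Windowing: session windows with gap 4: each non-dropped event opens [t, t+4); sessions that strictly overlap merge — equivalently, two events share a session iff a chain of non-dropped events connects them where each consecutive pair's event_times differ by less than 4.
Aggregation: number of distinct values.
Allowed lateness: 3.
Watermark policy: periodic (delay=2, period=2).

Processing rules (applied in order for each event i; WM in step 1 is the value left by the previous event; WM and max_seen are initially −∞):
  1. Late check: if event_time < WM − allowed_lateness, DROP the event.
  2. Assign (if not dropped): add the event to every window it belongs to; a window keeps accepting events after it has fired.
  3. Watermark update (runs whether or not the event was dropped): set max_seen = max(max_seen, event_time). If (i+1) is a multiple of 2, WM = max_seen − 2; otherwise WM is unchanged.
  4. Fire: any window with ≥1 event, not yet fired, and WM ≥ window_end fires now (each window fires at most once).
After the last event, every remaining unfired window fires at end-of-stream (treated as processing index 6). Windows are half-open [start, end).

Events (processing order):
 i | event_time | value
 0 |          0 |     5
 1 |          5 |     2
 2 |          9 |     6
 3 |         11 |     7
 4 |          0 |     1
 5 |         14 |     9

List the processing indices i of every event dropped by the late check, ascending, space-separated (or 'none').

4

i=0 t=0 v=5: → [0,4); WM=−∞
i=1 t=5 v=2: → [5,9); WM=3
i=2 t=9 v=6: → [9,13); WM=3
i=3 t=11 v=7: → [9,15); WM=9
i=4 t=0 v=1: DROP (t<9-3); WM=9
i=5 t=14 v=9: → [9,18); WM=12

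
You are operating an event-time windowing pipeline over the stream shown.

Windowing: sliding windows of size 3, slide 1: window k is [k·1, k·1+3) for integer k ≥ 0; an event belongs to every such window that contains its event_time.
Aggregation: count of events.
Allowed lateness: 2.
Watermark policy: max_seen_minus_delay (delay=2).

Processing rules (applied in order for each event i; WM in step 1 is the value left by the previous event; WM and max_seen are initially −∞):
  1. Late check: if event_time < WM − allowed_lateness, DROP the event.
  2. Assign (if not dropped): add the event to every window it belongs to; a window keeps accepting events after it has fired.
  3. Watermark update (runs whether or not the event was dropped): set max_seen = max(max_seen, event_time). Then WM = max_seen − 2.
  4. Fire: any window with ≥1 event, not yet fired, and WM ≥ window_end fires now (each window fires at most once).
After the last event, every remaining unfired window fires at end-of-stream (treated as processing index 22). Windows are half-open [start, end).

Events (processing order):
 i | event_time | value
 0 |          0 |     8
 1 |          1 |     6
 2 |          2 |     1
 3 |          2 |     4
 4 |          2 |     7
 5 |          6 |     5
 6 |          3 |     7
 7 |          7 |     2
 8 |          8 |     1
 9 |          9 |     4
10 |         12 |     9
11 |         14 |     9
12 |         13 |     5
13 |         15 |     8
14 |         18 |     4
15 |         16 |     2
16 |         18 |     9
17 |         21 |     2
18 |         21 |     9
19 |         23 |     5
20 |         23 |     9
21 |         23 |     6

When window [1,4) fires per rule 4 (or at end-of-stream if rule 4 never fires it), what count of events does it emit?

i=0 t=0 v=8: → [0,3); WM=-2
i=1 t=1 v=6: → [1,4),[0,3); WM=-1
i=2 t=2 v=1: → [2,5),[1,4),[0,3); WM=0
i=3 t=2 v=4: → [2,5),[1,4),[0,3); WM=0
i=4 t=2 v=7: → [2,5),[1,4),[0,3); WM=0
i=5 t=6 v=5: → [6,9),[5,8),[4,7); WM=4; [0,3) fires=5 [1,4) fires=4
i=6 t=3 v=7: → [3,6),[2,5),[1,4); WM=4
i=7 t=7 v=2: → [7,10),[6,9),[5,8); WM=5; [2,5) fires=4
i=8 t=8 v=1: → [8,11),[7,10),[6,9); WM=6; [3,6) fires=1
i=9 t=9 v=4: → [9,12),[8,11),[7,10); WM=7; [4,7) fires=1
i=10 t=12 v=9: → [12,15),[11,14),[10,13); WM=10; [5,8) fires=2 [6,9) fires=3 [7,10) fires=3
i=11 t=14 v=9: → [14,17),[13,16),[12,15); WM=12; [8,11) fires=2 [9,12) fires=1
i=12 t=13 v=5: → [13,16),[12,15),[11,14); WM=12
i=13 t=15 v=8: → [15,18),[14,17),[13,16); WM=13; [10,13) fires=1
i=14 t=18 v=4: → [18,21),[17,20),[16,19); WM=16; [11,14) fires=2 [12,15) fires=3 [13,16) fires=3
i=15 t=16 v=2: → [16,19),[15,18),[14,17); WM=16
i=16 t=18 v=9: → [18,21),[17,20),[16,19); WM=16
i=17 t=21 v=2: → [21,24),[20,23),[19,22); WM=19; [14,17) fires=3 [15,18) fires=2 [16,19) fires=3
i=18 t=21 v=9: → [21,24),[20,23),[19,22); WM=19
i=19 t=23 v=5: → [23,26),[22,25),[21,24); WM=21; [17,20) fires=2 [18,21) fires=2
i=20 t=23 v=9: → [23,26),[22,25),[21,24); WM=21
i=21 t=23 v=6: → [23,26),[22,25),[21,24); WM=21

4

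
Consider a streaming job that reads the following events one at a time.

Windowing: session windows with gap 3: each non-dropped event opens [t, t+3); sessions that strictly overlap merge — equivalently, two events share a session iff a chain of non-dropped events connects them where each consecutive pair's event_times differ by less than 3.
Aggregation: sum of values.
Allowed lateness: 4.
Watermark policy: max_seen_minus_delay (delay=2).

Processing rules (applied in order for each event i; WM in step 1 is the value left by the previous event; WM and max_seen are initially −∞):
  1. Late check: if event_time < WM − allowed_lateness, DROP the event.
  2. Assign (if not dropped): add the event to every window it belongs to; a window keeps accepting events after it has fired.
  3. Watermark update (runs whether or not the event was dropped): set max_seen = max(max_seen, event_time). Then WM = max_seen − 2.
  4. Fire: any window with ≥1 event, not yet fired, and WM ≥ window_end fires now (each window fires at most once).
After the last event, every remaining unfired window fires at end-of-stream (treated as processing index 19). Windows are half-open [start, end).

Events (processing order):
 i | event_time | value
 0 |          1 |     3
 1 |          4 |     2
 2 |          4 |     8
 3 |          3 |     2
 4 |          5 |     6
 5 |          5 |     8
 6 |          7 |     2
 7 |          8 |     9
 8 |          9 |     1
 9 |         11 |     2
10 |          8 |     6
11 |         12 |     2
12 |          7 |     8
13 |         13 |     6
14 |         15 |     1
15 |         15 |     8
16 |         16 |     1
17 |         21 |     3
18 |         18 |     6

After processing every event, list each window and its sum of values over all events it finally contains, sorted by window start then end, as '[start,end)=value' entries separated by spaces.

i=0 t=1 v=3: → [1,4); WM=-1
i=1 t=4 v=2: → [4,7); WM=2
i=2 t=4 v=8: → [4,7); WM=2
i=3 t=3 v=2: → [1,7); WM=2
i=4 t=5 v=6: → [1,8); WM=3
i=5 t=5 v=8: → [1,8); WM=3
i=6 t=7 v=2: → [1,10); WM=5
i=7 t=8 v=9: → [1,11); WM=6
i=8 t=9 v=1: → [1,12); WM=7
i=9 t=11 v=2: → [1,14); WM=9
i=10 t=8 v=6: → [1,14); WM=9
i=11 t=12 v=2: → [1,15); WM=10
i=12 t=7 v=8: → [1,15); WM=10
i=13 t=13 v=6: → [1,16); WM=11
i=14 t=15 v=1: → [1,18); WM=13
i=15 t=15 v=8: → [1,18); WM=13
i=16 t=16 v=1: → [1,19); WM=14
i=17 t=21 v=3: → [21,24); WM=19
i=18 t=18 v=6: → [1,21); WM=19

[1,21)=81 [21,24)=3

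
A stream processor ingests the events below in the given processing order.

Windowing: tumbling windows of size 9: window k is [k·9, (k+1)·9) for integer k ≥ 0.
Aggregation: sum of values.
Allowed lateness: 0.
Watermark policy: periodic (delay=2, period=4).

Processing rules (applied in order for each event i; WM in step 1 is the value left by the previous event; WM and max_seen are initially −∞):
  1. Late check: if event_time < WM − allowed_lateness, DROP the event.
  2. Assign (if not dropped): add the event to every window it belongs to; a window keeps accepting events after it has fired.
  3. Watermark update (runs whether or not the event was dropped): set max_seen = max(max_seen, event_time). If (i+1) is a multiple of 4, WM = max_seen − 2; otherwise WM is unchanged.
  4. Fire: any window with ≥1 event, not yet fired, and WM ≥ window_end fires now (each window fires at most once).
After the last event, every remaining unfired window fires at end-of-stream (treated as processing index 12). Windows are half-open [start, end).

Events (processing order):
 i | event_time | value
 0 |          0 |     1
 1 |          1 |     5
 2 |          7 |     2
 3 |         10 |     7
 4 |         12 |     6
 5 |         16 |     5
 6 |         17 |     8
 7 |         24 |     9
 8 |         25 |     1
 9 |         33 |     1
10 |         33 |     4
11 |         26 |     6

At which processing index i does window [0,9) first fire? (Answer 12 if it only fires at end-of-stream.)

i=0 t=0 v=1: → [0,9); WM=−∞
i=1 t=1 v=5: → [0,9); WM=−∞
i=2 t=7 v=2: → [0,9); WM=−∞
i=3 t=10 v=7: → [9,18); WM=8
i=4 t=12 v=6: → [9,18); WM=8
i=5 t=16 v=5: → [9,18); WM=8
i=6 t=17 v=8: → [9,18); WM=8
i=7 t=24 v=9: → [18,27); WM=22; [0,9) fires=8 [9,18) fires=26
i=8 t=25 v=1: → [18,27); WM=22
i=9 t=33 v=1: → [27,36); WM=22
i=10 t=33 v=4: → [27,36); WM=22
i=11 t=26 v=6: → [18,27); WM=31; [18,27) fires=16

7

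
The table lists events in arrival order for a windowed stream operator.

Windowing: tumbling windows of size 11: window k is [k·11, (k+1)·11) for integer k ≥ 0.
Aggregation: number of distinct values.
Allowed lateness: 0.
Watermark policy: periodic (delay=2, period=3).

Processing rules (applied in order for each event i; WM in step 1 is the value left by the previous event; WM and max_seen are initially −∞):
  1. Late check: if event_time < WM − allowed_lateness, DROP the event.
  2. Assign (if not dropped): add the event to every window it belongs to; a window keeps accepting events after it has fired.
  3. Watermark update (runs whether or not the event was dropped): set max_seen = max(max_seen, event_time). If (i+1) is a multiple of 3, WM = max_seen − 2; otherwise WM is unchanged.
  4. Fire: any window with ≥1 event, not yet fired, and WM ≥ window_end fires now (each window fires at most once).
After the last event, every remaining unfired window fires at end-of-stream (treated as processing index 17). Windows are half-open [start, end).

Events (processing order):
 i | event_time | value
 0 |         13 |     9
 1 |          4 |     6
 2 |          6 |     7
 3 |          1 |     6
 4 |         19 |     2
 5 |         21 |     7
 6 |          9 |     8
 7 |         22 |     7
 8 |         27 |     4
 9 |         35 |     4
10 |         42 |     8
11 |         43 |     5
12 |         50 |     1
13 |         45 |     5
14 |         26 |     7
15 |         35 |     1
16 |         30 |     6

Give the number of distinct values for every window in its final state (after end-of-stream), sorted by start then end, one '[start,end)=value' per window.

[0,11)=2 [11,22)=3 [22,33)=2 [33,44)=3 [44,55)=2

i=0 t=13 v=9: → [11,22); WM=−∞
i=1 t=4 v=6: → [0,11); WM=−∞
i=2 t=6 v=7: → [0,11); WM=11; [0,11) fires=2
i=3 t=1 v=6: DROP (t<11-0); WM=11
i=4 t=19 v=2: → [11,22); WM=11
i=5 t=21 v=7: → [11,22); WM=19
i=6 t=9 v=8: DROP (t<19-0); WM=19
i=7 t=22 v=7: → [22,33); WM=19
i=8 t=27 v=4: → [22,33); WM=25; [11,22) fires=3
i=9 t=35 v=4: → [33,44); WM=25
i=10 t=42 v=8: → [33,44); WM=25
i=11 t=43 v=5: → [33,44); WM=41; [22,33) fires=2
i=12 t=50 v=1: → [44,55); WM=41
i=13 t=45 v=5: → [44,55); WM=41
i=14 t=26 v=7: DROP (t<41-0); WM=48; [33,44) fires=3
i=15 t=35 v=1: DROP (t<48-0); WM=48
i=16 t=30 v=6: DROP (t<48-0); WM=48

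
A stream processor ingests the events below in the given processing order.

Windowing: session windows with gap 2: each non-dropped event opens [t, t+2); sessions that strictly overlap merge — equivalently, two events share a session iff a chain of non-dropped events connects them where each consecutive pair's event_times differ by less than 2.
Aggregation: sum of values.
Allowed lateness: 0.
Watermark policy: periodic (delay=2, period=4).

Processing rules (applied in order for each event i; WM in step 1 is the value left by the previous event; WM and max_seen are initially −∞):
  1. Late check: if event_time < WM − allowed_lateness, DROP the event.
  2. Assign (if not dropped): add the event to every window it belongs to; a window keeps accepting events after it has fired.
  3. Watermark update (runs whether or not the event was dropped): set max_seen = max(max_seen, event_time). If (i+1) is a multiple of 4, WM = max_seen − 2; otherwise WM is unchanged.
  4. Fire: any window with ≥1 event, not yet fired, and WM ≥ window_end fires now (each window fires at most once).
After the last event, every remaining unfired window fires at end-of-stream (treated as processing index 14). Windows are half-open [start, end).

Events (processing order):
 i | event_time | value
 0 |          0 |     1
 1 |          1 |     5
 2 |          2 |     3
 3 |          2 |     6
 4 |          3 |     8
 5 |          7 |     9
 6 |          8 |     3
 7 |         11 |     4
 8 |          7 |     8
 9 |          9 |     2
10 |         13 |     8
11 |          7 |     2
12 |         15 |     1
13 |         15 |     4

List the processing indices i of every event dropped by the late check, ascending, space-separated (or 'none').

i=0 t=0 v=1: → [0,2); WM=−∞
i=1 t=1 v=5: → [0,3); WM=−∞
i=2 t=2 v=3: → [0,4); WM=−∞
i=3 t=2 v=6: → [0,4); WM=0
i=4 t=3 v=8: → [0,5); WM=0
i=5 t=7 v=9: → [7,9); WM=0
i=6 t=8 v=3: → [7,10); WM=0
i=7 t=11 v=4: → [11,13); WM=9
i=8 t=7 v=8: DROP (t<9-0); WM=9
i=9 t=9 v=2: → [7,11); WM=9
i=10 t=13 v=8: → [13,15); WM=9
i=11 t=7 v=2: DROP (t<9-0); WM=11
i=12 t=15 v=1: → [15,17); WM=11
i=13 t=15 v=4: → [15,17); WM=11

8 11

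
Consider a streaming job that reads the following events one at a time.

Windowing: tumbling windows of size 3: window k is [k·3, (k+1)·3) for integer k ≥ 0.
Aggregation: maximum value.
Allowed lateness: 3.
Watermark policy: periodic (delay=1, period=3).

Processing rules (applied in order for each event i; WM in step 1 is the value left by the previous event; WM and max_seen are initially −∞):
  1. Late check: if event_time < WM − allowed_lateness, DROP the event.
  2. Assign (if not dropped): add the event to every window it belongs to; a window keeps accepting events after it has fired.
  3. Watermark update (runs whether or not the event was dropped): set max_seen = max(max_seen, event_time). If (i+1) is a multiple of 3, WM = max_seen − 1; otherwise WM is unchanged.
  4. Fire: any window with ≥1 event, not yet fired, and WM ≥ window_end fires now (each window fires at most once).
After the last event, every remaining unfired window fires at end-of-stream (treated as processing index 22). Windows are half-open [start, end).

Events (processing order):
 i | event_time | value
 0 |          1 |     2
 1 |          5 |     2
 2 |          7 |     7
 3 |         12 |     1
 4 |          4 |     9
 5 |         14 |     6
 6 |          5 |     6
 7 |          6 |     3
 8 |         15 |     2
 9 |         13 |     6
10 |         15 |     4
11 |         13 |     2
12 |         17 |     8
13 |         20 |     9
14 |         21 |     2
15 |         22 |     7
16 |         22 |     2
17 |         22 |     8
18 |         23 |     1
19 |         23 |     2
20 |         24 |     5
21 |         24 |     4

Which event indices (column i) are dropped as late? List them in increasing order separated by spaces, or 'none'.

6 7

i=0 t=1 v=2: → [0,3); WM=−∞
i=1 t=5 v=2: → [3,6); WM=−∞
i=2 t=7 v=7: → [6,9); WM=6; [0,3) fires=2 [3,6) fires=2
i=3 t=12 v=1: → [12,15); WM=6
i=4 t=4 v=9: → [3,6); WM=6
i=5 t=14 v=6: → [12,15); WM=13; [6,9) fires=7
i=6 t=5 v=6: DROP (t<13-3); WM=13
i=7 t=6 v=3: DROP (t<13-3); WM=13
i=8 t=15 v=2: → [15,18); WM=14
i=9 t=13 v=6: → [12,15); WM=14
i=10 t=15 v=4: → [15,18); WM=14
i=11 t=13 v=2: → [12,15); WM=14
i=12 t=17 v=8: → [15,18); WM=14
i=13 t=20 v=9: → [18,21); WM=14
i=14 t=21 v=2: → [21,24); WM=20; [12,15) fires=6 [15,18) fires=8
i=15 t=22 v=7: → [21,24); WM=20
i=16 t=22 v=2: → [21,24); WM=20
i=17 t=22 v=8: → [21,24); WM=21; [18,21) fires=9
i=18 t=23 v=1: → [21,24); WM=21
i=19 t=23 v=2: → [21,24); WM=21
i=20 t=24 v=5: → [24,27); WM=23
i=21 t=24 v=4: → [24,27); WM=23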